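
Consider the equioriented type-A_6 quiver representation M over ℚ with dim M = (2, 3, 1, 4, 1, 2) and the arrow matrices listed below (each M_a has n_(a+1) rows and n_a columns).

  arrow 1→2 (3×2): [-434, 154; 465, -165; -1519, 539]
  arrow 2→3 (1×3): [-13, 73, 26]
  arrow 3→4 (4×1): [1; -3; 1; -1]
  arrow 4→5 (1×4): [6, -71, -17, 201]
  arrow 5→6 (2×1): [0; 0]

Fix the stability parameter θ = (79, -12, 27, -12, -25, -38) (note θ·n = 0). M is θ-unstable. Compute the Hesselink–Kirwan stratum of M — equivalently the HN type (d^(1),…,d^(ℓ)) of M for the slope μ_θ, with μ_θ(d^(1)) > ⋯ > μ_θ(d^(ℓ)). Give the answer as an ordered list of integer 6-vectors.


Interval decomposition of M: I[1,1], I[1,5], I[2,2]^2, I[4,4]^3, I[6,6]^2.
HN type (ℓ=4): μ^(1)=79; μ^(2)=57/5; μ^(3)=-12; μ^(4)=-38

((1, 0, 0, 0, 0, 0); (1, 1, 1, 1, 1, 0); (0, 2, 0, 3, 0, 0); (0, 0, 0, 0, 0, 2))


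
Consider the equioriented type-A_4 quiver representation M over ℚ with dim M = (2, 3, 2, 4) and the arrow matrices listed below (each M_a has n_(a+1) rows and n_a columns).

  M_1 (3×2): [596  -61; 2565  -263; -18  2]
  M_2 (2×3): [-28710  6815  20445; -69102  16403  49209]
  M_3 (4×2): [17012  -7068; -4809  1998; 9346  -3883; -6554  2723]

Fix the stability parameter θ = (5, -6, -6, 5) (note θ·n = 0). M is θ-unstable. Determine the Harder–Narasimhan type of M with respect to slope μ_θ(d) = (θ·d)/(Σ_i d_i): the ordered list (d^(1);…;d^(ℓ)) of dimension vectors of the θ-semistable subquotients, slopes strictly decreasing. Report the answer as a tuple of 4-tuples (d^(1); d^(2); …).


Barcode: M ≅ I[1,2], I[1,4], I[2,2], I[3,4], I[4,4]^2. HN layers by μ_θ (4 steps, strictly decreasing):
  μ^(1)=5; μ^(2)=-1/2; μ^(3)=-7/3; μ^(4)=-6

((0, 0, 0, 4); (1, 1, 0, 0); (1, 1, 1, 0); (0, 1, 1, 0))


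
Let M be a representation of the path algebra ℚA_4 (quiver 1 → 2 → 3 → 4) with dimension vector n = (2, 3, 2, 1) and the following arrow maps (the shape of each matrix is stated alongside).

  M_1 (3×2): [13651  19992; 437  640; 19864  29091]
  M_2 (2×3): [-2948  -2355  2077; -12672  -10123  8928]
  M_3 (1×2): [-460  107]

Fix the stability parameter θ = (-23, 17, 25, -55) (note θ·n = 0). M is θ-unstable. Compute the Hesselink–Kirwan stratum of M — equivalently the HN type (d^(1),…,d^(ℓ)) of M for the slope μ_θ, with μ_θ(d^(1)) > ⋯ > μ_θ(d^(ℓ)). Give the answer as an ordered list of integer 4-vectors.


Barcode: M ≅ I[1,3], I[1,4], I[2,2]. HN layers by μ_θ (4 steps, strictly decreasing):
  μ^(1)=25; μ^(2)=17; μ^(3)=-13/3; μ^(4)=-23

((0, 0, 1, 0); (0, 2, 0, 0); (0, 1, 1, 1); (2, 0, 0, 0))


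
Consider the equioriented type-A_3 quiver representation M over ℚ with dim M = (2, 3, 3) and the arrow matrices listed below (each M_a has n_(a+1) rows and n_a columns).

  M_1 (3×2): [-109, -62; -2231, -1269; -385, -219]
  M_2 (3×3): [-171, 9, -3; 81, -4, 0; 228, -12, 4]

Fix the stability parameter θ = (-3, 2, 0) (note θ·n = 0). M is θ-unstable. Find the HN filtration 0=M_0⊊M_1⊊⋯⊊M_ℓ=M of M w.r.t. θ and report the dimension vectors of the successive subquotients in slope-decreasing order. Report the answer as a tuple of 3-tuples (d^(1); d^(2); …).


Via rank(M_{q-1}∘⋯∘M_p): M ≅ I[1,2], I[1,3], I[2,3], I[3,3].
μ_θ-semistable layers: μ^(1)=2; μ^(2)=1; μ^(3)=0; μ^(4)=-3

((0, 1, 0); (0, 2, 2); (0, 0, 1); (2, 0, 0))


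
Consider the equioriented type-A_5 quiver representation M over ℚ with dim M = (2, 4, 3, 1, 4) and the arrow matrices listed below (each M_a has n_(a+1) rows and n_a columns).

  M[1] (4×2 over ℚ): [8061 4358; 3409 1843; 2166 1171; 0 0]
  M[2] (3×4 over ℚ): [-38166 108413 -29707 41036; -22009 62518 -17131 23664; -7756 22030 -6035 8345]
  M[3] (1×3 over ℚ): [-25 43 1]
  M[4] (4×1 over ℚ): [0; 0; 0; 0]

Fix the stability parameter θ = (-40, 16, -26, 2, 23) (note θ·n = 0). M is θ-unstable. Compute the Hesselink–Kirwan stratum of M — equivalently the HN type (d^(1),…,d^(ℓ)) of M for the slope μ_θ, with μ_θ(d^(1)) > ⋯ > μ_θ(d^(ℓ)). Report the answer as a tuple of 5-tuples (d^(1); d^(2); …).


Via rank(M_{q-1}∘⋯∘M_p): M ≅ I[1,3]^2, I[2,2], I[2,4], I[5,5]^4.
μ_θ-semistable layers: μ^(1)=23; μ^(2)=16; μ^(3)=2; μ^(4)=-5; μ^(5)=-40

((0, 0, 0, 0, 4); (0, 1, 0, 0, 0); (0, 0, 0, 1, 0); (0, 3, 3, 0, 0); (2, 0, 0, 0, 0))


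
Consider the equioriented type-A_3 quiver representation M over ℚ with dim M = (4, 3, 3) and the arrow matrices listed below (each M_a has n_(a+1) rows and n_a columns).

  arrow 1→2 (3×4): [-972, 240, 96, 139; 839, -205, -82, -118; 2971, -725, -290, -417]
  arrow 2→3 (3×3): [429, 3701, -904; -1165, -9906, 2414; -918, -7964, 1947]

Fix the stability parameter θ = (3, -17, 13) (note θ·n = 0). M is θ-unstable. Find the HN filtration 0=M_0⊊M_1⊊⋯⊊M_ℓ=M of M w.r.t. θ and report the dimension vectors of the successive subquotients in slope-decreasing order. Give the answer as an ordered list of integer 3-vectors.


Barcode: M ≅ I[1,1]^2, I[1,3]^2, I[2,3]. HN layers by μ_θ (4 steps, strictly decreasing):
  μ^(1)=13; μ^(2)=3; μ^(3)=-7; μ^(4)=-17

((0, 0, 3); (2, 0, 0); (2, 2, 0); (0, 1, 0))


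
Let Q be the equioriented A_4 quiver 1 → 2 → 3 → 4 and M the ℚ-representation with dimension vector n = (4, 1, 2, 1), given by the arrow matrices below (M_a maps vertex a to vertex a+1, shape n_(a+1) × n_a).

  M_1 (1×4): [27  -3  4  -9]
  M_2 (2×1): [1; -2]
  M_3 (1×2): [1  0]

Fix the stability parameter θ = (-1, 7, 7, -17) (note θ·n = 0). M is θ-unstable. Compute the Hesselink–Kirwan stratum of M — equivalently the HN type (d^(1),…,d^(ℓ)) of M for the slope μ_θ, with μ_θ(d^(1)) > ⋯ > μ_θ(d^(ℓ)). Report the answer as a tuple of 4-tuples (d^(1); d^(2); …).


Via rank(M_{q-1}∘⋯∘M_p): M ≅ I[1,1]^3, I[1,4], I[3,3].
μ_θ-semistable layers: μ^(1)=7; μ^(2)=-1

((0, 0, 1, 0); (4, 1, 1, 1))


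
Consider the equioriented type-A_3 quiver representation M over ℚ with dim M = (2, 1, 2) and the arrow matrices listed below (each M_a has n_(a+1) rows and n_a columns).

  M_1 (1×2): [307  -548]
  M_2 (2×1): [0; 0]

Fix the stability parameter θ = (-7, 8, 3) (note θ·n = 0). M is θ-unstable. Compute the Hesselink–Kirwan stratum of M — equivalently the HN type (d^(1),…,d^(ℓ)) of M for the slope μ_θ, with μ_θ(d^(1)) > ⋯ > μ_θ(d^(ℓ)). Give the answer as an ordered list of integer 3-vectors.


Barcode: M ≅ I[1,1], I[1,2], I[3,3]^2. HN layers by μ_θ (3 steps, strictly decreasing):
  μ^(1)=8; μ^(2)=3; μ^(3)=-7

((0, 1, 0); (0, 0, 2); (2, 0, 0))


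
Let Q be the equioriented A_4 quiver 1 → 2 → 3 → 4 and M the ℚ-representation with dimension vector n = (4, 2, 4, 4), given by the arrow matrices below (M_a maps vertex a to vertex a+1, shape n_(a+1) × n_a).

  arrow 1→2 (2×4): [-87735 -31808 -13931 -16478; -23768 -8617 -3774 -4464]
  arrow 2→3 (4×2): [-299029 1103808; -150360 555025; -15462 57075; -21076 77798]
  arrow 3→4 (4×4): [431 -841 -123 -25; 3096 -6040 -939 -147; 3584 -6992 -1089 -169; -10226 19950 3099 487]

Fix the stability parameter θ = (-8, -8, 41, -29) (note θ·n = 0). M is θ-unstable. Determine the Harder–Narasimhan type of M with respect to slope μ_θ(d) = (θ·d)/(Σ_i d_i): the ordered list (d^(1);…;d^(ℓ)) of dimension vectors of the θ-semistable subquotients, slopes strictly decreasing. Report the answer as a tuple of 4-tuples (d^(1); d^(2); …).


Interval decomposition of M: I[1,1]^2, I[1,4]^2, I[3,3]^2, I[4,4]^2.
HN type (ℓ=4): μ^(1)=41; μ^(2)=6; μ^(3)=-8; μ^(4)=-29

((0, 0, 2, 0); (0, 0, 2, 2); (4, 2, 0, 0); (0, 0, 0, 2))


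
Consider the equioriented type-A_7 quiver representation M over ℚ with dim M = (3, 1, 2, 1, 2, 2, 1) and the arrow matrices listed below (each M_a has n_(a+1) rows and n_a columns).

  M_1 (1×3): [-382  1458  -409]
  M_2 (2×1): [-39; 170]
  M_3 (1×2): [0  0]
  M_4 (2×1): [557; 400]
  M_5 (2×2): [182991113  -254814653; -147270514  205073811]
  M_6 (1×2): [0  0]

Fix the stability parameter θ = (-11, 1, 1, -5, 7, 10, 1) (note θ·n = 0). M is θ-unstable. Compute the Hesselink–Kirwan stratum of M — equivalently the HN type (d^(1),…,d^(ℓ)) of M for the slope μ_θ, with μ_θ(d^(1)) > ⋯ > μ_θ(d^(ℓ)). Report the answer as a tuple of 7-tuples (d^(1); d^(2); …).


Via rank(M_{q-1}∘⋯∘M_p): M ≅ I[1,1]^2, I[1,3], I[3,3], I[4,6], I[5,6], I[7,7].
μ_θ-semistable layers: μ^(1)=10; μ^(2)=7; μ^(3)=1; μ^(4)=-5; μ^(5)=-11

((0, 0, 0, 0, 0, 2, 0); (0, 0, 0, 0, 2, 0, 0); (0, 1, 2, 0, 0, 0, 1); (0, 0, 0, 1, 0, 0, 0); (3, 0, 0, 0, 0, 0, 0))


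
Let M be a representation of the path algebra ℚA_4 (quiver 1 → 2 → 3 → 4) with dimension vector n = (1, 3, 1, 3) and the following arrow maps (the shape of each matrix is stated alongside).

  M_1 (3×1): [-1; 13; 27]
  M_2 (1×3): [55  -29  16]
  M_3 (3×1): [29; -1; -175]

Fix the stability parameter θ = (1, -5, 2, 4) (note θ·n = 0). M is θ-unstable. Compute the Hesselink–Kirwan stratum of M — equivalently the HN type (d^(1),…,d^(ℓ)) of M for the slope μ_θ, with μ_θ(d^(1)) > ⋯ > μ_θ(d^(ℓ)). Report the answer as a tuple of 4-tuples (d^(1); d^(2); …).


Barcode: M ≅ I[1,2], I[2,2], I[2,4], I[4,4]^2. HN layers by μ_θ (4 steps, strictly decreasing):
  μ^(1)=4; μ^(2)=2; μ^(3)=-2; μ^(4)=-5

((0, 0, 0, 3); (0, 0, 1, 0); (1, 1, 0, 0); (0, 2, 0, 0))


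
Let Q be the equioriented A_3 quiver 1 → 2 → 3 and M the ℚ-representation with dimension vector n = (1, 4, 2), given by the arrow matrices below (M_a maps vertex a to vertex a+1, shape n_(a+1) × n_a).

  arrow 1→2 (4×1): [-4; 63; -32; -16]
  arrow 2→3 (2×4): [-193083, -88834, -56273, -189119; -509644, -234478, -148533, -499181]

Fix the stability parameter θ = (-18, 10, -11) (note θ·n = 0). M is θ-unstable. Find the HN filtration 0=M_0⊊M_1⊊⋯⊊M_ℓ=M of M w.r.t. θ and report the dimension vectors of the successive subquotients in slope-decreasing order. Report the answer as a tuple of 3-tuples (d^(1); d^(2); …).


Barcode: M ≅ I[1,3], I[2,2]^2, I[2,3]. HN layers by μ_θ (3 steps, strictly decreasing):
  μ^(1)=10; μ^(2)=-1/2; μ^(3)=-18

((0, 2, 0); (0, 2, 2); (1, 0, 0))


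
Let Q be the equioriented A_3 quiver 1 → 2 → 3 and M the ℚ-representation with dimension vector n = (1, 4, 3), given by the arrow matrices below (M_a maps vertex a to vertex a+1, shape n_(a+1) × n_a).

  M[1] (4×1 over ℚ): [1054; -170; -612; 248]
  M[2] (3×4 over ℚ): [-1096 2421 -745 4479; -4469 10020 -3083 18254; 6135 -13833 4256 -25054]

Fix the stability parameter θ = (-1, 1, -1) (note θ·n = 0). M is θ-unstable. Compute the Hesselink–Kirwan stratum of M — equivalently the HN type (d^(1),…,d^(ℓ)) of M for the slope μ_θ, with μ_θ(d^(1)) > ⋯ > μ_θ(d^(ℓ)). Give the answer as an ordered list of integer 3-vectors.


Interval decomposition of M: I[1,3], I[2,2], I[2,3]^2.
HN type (ℓ=3): μ^(1)=1; μ^(2)=0; μ^(3)=-1

((0, 1, 0); (0, 3, 3); (1, 0, 0))


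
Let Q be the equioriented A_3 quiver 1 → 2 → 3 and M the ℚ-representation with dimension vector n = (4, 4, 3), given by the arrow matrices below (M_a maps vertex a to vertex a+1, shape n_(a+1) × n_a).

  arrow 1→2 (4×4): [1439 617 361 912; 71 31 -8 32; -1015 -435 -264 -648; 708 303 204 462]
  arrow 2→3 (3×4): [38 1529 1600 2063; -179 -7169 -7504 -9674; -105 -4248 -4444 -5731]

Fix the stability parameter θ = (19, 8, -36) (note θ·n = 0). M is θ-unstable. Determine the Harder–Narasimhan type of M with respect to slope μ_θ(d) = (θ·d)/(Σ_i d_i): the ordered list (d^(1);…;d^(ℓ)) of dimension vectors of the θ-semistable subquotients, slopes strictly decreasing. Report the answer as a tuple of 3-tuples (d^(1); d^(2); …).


Barcode: M ≅ I[1,1], I[1,2], I[1,3]^2, I[2,3]. HN layers by μ_θ (4 steps, strictly decreasing):
  μ^(1)=19; μ^(2)=27/2; μ^(3)=-3; μ^(4)=-14

((1, 0, 0); (1, 1, 0); (2, 2, 2); (0, 1, 1))


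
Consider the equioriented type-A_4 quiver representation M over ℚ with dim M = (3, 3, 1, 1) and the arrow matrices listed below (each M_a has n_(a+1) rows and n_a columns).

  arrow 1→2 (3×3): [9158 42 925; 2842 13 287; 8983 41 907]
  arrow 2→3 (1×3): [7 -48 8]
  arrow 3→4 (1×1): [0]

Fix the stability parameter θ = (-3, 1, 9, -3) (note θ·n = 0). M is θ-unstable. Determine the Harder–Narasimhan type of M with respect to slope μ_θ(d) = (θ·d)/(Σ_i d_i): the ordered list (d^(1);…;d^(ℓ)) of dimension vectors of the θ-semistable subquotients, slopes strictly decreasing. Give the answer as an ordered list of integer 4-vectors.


Barcode: M ≅ I[1,2]^2, I[1,3], I[4,4]. HN layers by μ_θ (3 steps, strictly decreasing):
  μ^(1)=9; μ^(2)=1; μ^(3)=-3

((0, 0, 1, 0); (0, 3, 0, 0); (3, 0, 0, 1))


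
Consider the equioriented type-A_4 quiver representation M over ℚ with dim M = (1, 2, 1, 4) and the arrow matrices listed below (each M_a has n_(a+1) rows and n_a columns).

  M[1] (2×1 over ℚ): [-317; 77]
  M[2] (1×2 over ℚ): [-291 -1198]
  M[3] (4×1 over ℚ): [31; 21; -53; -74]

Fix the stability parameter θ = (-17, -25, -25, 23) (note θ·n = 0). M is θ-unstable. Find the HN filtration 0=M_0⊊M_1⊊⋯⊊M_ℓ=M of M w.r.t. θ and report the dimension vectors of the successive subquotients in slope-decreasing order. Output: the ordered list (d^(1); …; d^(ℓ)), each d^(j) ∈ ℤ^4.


Barcode: M ≅ I[1,4], I[2,2], I[4,4]^3. HN layers by μ_θ (3 steps, strictly decreasing):
  μ^(1)=23; μ^(2)=-67/3; μ^(3)=-25

((0, 0, 0, 4); (1, 1, 1, 0); (0, 1, 0, 0))


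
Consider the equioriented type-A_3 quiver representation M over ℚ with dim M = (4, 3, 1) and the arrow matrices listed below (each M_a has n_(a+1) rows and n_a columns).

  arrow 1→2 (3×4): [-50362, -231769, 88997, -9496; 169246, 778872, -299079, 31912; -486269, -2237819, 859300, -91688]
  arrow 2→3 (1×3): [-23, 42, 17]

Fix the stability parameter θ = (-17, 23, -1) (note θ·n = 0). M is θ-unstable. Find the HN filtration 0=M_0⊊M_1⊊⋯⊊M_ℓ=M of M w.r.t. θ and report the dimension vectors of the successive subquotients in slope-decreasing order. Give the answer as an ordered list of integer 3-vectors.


Via rank(M_{q-1}∘⋯∘M_p): M ≅ I[1,1], I[1,2]^2, I[1,3].
μ_θ-semistable layers: μ^(1)=23; μ^(2)=11; μ^(3)=-17

((0, 2, 0); (0, 1, 1); (4, 0, 0))


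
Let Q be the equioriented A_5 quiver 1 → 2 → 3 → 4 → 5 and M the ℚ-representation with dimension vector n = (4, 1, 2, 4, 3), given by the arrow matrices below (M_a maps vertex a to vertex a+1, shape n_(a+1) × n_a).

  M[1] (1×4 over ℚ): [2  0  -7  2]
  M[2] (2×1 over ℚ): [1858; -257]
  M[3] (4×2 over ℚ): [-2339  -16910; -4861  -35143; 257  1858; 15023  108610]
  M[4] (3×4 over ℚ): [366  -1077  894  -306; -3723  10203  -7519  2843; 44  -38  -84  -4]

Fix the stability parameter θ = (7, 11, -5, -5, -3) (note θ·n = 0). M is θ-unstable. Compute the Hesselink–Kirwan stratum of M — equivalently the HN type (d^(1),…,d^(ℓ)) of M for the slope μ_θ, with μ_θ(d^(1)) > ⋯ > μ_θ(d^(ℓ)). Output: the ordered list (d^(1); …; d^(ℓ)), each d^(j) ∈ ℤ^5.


Barcode: M ≅ I[1,1]^3, I[1,5], I[3,5], I[4,4]^2, I[5,5]. HN layers by μ_θ (4 steps, strictly decreasing):
  μ^(1)=7; μ^(2)=1; μ^(3)=-3; μ^(4)=-5

((3, 0, 0, 0, 0); (1, 1, 1, 1, 1); (0, 0, 0, 0, 2); (0, 0, 1, 3, 0))


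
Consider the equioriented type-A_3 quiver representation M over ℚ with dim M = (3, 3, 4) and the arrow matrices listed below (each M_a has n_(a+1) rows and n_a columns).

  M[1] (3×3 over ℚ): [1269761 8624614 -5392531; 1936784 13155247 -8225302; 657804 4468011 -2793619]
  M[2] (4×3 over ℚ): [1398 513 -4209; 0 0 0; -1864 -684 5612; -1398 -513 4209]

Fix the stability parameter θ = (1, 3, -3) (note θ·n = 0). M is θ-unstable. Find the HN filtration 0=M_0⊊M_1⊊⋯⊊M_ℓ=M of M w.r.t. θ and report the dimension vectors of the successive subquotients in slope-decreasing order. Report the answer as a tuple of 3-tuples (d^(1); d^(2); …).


Interval decomposition of M: I[1,2]^2, I[1,3], I[3,3]^3.
HN type (ℓ=4): μ^(1)=3; μ^(2)=1; μ^(3)=1/3; μ^(4)=-3

((0, 2, 0); (2, 0, 0); (1, 1, 1); (0, 0, 3))


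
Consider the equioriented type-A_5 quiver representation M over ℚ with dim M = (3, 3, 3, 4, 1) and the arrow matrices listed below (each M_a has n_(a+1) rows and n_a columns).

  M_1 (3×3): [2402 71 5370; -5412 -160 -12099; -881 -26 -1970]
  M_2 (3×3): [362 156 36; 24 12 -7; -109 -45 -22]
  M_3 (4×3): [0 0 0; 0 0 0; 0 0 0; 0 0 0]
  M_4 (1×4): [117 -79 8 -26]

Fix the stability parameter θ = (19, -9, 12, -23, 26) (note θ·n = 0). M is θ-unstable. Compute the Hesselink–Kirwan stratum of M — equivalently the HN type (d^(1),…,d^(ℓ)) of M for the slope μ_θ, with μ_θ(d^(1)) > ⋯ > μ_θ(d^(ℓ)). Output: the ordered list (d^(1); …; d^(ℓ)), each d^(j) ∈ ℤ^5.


Interval decomposition of M: I[1,3]^3, I[4,4]^3, I[4,5].
HN type (ℓ=4): μ^(1)=26; μ^(2)=12; μ^(3)=5; μ^(4)=-23

((0, 0, 0, 0, 1); (0, 0, 3, 0, 0); (3, 3, 0, 0, 0); (0, 0, 0, 4, 0))


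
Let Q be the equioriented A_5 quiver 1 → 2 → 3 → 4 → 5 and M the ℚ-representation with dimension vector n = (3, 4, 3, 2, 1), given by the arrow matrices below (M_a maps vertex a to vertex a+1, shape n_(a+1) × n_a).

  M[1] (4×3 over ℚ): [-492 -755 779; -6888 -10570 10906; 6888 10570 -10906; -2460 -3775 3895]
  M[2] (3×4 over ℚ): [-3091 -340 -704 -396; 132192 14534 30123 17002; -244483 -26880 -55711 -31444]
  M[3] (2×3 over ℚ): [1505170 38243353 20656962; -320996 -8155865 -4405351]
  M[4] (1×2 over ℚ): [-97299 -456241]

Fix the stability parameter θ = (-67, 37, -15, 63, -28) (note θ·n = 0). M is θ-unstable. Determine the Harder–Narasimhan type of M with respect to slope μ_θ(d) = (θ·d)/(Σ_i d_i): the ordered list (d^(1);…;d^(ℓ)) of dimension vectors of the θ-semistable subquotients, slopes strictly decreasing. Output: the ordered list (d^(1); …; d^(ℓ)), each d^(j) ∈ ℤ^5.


Interval decomposition of M: I[1,1]^2, I[1,5], I[2,2], I[2,3], I[2,4].
HN type (ℓ=5): μ^(1)=63; μ^(2)=37; μ^(3)=35/2; μ^(4)=11; μ^(5)=-67

((0, 0, 0, 1, 0); (0, 1, 0, 0, 0); (0, 0, 0, 1, 1); (0, 3, 3, 0, 0); (3, 0, 0, 0, 0))


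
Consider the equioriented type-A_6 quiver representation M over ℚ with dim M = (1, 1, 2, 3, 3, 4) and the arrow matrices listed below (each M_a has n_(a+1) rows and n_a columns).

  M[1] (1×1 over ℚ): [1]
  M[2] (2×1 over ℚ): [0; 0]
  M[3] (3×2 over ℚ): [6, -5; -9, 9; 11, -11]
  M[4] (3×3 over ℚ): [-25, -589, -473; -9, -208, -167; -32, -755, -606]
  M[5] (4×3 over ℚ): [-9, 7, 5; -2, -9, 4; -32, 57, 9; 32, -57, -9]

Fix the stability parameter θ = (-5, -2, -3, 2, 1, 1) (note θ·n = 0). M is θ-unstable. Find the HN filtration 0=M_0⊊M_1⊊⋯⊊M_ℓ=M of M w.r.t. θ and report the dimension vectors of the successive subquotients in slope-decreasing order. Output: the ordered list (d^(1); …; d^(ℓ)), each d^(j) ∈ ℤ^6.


Barcode: M ≅ I[1,2], I[3,6]^2, I[4,6], I[6,6]. HN layers by μ_θ (5 steps, strictly decreasing):
  μ^(1)=4/3; μ^(2)=1; μ^(3)=-2; μ^(4)=-3; μ^(5)=-5

((0, 0, 0, 3, 3, 3); (0, 0, 0, 0, 0, 1); (0, 1, 0, 0, 0, 0); (0, 0, 2, 0, 0, 0); (1, 0, 0, 0, 0, 0))


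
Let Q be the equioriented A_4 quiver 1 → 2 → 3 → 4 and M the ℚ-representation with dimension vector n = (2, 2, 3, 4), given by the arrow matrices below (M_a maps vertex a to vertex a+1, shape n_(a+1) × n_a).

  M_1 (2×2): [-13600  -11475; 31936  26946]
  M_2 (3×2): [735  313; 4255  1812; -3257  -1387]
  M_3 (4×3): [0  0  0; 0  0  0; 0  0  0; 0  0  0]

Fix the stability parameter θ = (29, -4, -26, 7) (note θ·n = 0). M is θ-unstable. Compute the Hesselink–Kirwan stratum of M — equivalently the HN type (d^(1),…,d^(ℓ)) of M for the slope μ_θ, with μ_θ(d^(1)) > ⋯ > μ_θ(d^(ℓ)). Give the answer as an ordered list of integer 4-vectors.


Via rank(M_{q-1}∘⋯∘M_p): M ≅ I[1,1], I[1,3], I[2,3], I[3,3], I[4,4]^4.
μ_θ-semistable layers: μ^(1)=29; μ^(2)=7; μ^(3)=-1/3; μ^(4)=-15; μ^(5)=-26

((1, 0, 0, 0); (0, 0, 0, 4); (1, 1, 1, 0); (0, 1, 1, 0); (0, 0, 1, 0))


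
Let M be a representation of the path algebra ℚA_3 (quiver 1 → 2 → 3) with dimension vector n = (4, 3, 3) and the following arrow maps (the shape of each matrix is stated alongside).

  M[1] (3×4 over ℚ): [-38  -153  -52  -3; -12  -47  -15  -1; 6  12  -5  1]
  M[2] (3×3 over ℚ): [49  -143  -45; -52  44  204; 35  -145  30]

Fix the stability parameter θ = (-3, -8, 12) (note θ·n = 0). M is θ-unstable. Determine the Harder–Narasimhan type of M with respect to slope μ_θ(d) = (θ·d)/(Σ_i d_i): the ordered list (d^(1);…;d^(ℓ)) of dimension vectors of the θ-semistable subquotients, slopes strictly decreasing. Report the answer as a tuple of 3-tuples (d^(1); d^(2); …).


Via rank(M_{q-1}∘⋯∘M_p): M ≅ I[1,1], I[1,2], I[1,3]^2, I[3,3].
μ_θ-semistable layers: μ^(1)=12; μ^(2)=-3; μ^(3)=-11/2

((0, 0, 3); (1, 0, 0); (3, 3, 0))


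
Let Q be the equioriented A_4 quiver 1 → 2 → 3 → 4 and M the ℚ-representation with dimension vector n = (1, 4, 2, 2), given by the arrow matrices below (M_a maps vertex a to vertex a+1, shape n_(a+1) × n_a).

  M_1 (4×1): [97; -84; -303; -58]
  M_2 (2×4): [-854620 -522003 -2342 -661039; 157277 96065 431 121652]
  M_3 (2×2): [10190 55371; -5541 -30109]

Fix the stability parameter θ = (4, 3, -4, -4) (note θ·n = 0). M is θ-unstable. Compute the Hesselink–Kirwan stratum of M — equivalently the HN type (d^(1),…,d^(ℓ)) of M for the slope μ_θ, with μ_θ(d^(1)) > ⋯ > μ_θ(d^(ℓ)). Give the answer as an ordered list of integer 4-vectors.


Via rank(M_{q-1}∘⋯∘M_p): M ≅ I[1,2], I[2,2], I[2,4]^2.
μ_θ-semistable layers: μ^(1)=7/2; μ^(2)=3; μ^(3)=-5/3

((1, 1, 0, 0); (0, 1, 0, 0); (0, 2, 2, 2))


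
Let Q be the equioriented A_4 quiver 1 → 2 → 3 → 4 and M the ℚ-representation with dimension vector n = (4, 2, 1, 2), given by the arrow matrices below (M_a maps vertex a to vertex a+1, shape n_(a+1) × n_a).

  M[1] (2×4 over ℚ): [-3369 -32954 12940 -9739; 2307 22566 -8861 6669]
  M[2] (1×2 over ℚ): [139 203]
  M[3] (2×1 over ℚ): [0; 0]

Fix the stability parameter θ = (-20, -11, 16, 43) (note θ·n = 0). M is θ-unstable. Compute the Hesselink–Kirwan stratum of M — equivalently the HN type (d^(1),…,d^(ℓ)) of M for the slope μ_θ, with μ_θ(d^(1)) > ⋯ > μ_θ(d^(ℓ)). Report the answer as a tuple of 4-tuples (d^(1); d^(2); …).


Barcode: M ≅ I[1,1]^2, I[1,2], I[1,3], I[4,4]^2. HN layers by μ_θ (4 steps, strictly decreasing):
  μ^(1)=43; μ^(2)=16; μ^(3)=-11; μ^(4)=-20

((0, 0, 0, 2); (0, 0, 1, 0); (0, 2, 0, 0); (4, 0, 0, 0))


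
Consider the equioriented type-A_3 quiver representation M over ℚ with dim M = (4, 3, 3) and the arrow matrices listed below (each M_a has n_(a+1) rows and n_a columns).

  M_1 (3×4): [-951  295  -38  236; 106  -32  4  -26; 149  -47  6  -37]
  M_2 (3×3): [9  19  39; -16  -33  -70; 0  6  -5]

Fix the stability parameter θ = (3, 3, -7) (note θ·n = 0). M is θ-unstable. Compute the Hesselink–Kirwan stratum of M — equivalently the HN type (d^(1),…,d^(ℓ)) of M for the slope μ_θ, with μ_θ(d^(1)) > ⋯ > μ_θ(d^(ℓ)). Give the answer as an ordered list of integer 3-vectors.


Via rank(M_{q-1}∘⋯∘M_p): M ≅ I[1,1], I[1,3]^3.
μ_θ-semistable layers: μ^(1)=3; μ^(2)=-1/3

((1, 0, 0); (3, 3, 3))


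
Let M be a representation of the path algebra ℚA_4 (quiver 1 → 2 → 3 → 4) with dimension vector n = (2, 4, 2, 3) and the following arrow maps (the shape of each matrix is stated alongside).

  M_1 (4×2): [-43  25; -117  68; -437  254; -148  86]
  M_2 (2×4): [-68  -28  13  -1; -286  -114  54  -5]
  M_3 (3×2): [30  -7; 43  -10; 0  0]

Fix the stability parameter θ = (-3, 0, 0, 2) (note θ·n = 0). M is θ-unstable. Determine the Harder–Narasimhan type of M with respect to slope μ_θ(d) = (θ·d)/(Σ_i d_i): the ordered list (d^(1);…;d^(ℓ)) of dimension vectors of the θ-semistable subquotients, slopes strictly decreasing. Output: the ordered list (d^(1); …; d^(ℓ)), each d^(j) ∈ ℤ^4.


Barcode: M ≅ I[1,4]^2, I[2,2]^2, I[4,4]. HN layers by μ_θ (3 steps, strictly decreasing):
  μ^(1)=2; μ^(2)=0; μ^(3)=-3

((0, 0, 0, 3); (0, 4, 2, 0); (2, 0, 0, 0))


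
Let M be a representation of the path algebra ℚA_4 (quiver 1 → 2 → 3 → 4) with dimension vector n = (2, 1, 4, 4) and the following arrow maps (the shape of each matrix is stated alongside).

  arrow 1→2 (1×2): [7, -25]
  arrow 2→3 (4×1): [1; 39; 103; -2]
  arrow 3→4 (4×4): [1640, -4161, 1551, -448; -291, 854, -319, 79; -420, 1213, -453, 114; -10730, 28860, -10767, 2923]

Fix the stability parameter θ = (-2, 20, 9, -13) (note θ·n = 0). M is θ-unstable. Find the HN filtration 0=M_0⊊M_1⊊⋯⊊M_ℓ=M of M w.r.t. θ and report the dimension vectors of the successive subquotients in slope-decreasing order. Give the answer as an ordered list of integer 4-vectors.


Via rank(M_{q-1}∘⋯∘M_p): M ≅ I[1,1], I[1,4], I[3,3], I[3,4]^2, I[4,4].
μ_θ-semistable layers: μ^(1)=9; μ^(2)=16/3; μ^(3)=-2; μ^(4)=-13

((0, 0, 1, 0); (0, 1, 1, 1); (2, 0, 2, 2); (0, 0, 0, 1))


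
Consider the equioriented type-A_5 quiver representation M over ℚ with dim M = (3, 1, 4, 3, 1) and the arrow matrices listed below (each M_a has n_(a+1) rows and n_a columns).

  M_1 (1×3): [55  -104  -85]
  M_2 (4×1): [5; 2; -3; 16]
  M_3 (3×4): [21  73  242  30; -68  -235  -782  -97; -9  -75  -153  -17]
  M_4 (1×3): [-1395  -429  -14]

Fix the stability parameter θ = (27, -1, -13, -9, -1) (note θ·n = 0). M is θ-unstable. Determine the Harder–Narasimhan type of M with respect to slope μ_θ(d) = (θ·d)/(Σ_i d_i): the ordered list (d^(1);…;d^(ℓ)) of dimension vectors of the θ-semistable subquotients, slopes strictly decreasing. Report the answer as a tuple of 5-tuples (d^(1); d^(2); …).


Via rank(M_{q-1}∘⋯∘M_p): M ≅ I[1,1]^2, I[1,5], I[3,3], I[3,4]^2.
μ_θ-semistable layers: μ^(1)=27; μ^(2)=3/5; μ^(3)=-9; μ^(4)=-13

((2, 0, 0, 0, 0); (1, 1, 1, 1, 1); (0, 0, 0, 2, 0); (0, 0, 3, 0, 0))


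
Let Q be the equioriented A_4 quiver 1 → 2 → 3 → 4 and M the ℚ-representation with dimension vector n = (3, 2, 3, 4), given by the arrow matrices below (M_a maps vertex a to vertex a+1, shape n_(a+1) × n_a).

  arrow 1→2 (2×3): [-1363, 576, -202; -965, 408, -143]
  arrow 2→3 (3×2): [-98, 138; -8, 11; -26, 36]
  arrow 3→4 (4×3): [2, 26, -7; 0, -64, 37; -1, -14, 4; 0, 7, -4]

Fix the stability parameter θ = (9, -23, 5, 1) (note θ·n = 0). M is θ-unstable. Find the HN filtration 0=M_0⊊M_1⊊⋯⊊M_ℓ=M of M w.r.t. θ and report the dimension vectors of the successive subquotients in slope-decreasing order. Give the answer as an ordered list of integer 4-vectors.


Via rank(M_{q-1}∘⋯∘M_p): M ≅ I[1,1], I[1,4]^2, I[3,4], I[4,4].
μ_θ-semistable layers: μ^(1)=9; μ^(2)=3; μ^(3)=1; μ^(4)=-7

((1, 0, 0, 0); (0, 0, 3, 3); (0, 0, 0, 1); (2, 2, 0, 0))


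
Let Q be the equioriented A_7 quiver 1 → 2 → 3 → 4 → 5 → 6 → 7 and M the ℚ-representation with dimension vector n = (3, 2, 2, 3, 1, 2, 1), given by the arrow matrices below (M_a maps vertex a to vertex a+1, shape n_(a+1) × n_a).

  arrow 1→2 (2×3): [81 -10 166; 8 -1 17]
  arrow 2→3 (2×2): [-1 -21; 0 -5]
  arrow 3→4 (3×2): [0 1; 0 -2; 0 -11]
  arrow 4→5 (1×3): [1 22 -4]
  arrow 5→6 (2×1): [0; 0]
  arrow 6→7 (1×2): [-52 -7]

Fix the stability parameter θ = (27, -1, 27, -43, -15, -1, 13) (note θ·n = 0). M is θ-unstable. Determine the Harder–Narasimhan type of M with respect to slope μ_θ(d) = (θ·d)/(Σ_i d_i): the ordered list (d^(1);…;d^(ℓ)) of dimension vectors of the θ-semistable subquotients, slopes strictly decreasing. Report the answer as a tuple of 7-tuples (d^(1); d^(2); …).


Interval decomposition of M: I[1,1], I[1,3], I[1,5], I[4,4]^2, I[6,6], I[6,7].
HN type (ℓ=4): μ^(1)=27; μ^(2)=13; μ^(3)=-1; μ^(4)=-43

((1, 0, 1, 0, 0, 0, 0); (1, 1, 0, 0, 0, 0, 1); (1, 1, 1, 1, 1, 2, 0); (0, 0, 0, 2, 0, 0, 0))


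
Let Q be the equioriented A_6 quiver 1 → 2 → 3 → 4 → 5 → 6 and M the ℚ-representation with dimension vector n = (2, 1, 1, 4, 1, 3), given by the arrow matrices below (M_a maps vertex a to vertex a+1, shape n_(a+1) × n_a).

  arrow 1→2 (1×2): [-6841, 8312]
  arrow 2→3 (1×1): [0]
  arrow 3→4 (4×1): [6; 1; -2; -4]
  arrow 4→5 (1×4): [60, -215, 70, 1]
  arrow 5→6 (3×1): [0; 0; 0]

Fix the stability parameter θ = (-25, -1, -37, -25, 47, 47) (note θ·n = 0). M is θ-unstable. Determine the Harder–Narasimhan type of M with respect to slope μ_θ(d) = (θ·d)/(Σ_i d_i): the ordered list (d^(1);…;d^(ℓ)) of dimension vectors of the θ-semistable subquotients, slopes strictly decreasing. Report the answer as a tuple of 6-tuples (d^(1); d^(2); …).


Interval decomposition of M: I[1,1], I[1,2], I[3,5], I[4,4]^3, I[6,6]^3.
HN type (ℓ=4): μ^(1)=47; μ^(2)=-1; μ^(3)=-25; μ^(4)=-37

((0, 0, 0, 0, 1, 3); (0, 1, 0, 0, 0, 0); (2, 0, 0, 4, 0, 0); (0, 0, 1, 0, 0, 0))


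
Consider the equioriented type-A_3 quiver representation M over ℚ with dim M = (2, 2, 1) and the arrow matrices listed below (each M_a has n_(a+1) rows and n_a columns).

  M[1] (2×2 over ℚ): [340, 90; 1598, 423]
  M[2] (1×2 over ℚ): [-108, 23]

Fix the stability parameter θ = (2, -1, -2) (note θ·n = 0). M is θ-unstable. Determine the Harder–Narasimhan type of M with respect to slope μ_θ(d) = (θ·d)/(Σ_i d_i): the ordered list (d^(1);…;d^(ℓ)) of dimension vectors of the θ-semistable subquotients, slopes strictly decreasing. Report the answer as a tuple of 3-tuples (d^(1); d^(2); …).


Barcode: M ≅ I[1,1], I[1,3], I[2,2]. HN layers by μ_θ (3 steps, strictly decreasing):
  μ^(1)=2; μ^(2)=-1/3; μ^(3)=-1

((1, 0, 0); (1, 1, 1); (0, 1, 0))


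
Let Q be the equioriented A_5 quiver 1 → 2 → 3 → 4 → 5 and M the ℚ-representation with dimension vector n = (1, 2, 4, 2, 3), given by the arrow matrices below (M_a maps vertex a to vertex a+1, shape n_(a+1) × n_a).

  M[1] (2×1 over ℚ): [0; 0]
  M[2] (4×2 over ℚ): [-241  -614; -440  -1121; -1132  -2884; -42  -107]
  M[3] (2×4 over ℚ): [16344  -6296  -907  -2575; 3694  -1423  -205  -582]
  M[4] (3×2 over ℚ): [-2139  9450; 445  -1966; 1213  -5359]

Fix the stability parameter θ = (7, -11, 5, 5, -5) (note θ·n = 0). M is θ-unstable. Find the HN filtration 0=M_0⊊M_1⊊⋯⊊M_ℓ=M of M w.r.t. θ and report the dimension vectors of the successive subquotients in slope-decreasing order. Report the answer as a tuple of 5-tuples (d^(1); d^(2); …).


Via rank(M_{q-1}∘⋯∘M_p): M ≅ I[1,1], I[2,3], I[2,5], I[3,3], I[3,5], I[5,5].
μ_θ-semistable layers: μ^(1)=7; μ^(2)=5; μ^(3)=5/3; μ^(4)=-5; μ^(5)=-11

((1, 0, 0, 0, 0); (0, 0, 2, 0, 0); (0, 0, 2, 2, 2); (0, 0, 0, 0, 1); (0, 2, 0, 0, 0))


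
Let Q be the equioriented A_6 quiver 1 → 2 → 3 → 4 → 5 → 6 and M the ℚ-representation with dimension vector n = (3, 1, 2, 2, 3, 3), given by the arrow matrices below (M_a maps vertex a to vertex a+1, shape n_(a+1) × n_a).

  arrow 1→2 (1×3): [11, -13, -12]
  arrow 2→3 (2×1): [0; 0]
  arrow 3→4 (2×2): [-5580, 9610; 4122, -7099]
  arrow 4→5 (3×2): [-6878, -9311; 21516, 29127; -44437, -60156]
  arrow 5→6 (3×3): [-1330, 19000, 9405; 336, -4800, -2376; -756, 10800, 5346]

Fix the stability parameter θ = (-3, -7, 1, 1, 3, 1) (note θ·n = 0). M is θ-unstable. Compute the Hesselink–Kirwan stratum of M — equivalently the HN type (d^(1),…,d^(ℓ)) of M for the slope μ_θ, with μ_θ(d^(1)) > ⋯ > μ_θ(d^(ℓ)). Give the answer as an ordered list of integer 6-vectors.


Barcode: M ≅ I[1,1]^2, I[1,2], I[3,3], I[3,5], I[4,6], I[5,5], I[6,6]^2. HN layers by μ_θ (5 steps, strictly decreasing):
  μ^(1)=3; μ^(2)=2; μ^(3)=1; μ^(4)=-3; μ^(5)=-5

((0, 0, 0, 0, 2, 0); (0, 0, 0, 0, 1, 1); (0, 0, 2, 2, 0, 2); (2, 0, 0, 0, 0, 0); (1, 1, 0, 0, 0, 0))


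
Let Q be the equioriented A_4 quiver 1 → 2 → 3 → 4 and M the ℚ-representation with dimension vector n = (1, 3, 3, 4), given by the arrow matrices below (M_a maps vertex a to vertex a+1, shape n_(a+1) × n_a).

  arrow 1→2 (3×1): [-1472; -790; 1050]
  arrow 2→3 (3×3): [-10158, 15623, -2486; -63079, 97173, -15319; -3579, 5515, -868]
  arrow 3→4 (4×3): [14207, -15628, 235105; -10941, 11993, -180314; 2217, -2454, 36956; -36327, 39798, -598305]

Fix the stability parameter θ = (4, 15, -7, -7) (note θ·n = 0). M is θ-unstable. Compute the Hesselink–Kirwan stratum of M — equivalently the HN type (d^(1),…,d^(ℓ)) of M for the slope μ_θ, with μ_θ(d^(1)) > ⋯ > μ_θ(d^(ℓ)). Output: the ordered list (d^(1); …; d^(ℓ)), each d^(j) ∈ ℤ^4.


Interval decomposition of M: I[1,4], I[2,4]^2, I[4,4].
HN type (ℓ=3): μ^(1)=5/4; μ^(2)=1/3; μ^(3)=-7

((1, 1, 1, 1); (0, 2, 2, 2); (0, 0, 0, 1))


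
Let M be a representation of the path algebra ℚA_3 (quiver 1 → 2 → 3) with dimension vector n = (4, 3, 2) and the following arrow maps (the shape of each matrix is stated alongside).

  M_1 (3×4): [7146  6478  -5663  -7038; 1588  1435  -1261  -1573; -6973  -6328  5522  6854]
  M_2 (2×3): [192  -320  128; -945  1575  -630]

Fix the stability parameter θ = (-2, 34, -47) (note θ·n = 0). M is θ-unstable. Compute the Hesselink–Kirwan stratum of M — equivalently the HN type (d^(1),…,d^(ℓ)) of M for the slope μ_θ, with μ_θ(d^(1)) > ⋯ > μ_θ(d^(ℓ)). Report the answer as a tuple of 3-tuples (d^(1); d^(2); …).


Barcode: M ≅ I[1,1], I[1,2]^2, I[1,3], I[3,3]. HN layers by μ_θ (4 steps, strictly decreasing):
  μ^(1)=34; μ^(2)=-2; μ^(3)=-5; μ^(4)=-47

((0, 2, 0); (3, 0, 0); (1, 1, 1); (0, 0, 1))


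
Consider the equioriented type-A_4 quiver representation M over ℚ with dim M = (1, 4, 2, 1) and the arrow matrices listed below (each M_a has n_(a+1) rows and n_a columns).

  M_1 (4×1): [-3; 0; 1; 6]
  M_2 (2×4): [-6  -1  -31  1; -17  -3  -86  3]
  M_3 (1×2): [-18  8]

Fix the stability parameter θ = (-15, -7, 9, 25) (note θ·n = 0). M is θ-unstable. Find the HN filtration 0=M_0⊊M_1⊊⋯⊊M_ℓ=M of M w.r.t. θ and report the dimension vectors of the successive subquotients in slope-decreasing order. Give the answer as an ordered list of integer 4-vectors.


Interval decomposition of M: I[1,4], I[2,2]^2, I[2,3].
HN type (ℓ=4): μ^(1)=25; μ^(2)=9; μ^(3)=-7; μ^(4)=-15

((0, 0, 0, 1); (0, 0, 2, 0); (0, 4, 0, 0); (1, 0, 0, 0))


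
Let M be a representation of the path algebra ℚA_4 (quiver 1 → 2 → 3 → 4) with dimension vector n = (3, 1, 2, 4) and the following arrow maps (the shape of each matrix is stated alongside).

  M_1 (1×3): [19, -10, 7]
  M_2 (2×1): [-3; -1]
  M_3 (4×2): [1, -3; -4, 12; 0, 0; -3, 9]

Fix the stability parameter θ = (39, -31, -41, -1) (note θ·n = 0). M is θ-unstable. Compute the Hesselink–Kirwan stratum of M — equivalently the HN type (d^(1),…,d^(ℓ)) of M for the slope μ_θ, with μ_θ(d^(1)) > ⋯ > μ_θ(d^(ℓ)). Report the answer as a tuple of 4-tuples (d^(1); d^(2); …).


Interval decomposition of M: I[1,1]^2, I[1,3], I[3,4], I[4,4]^3.
HN type (ℓ=4): μ^(1)=39; μ^(2)=-1; μ^(3)=-11; μ^(4)=-41

((2, 0, 0, 0); (0, 0, 0, 4); (1, 1, 1, 0); (0, 0, 1, 0))


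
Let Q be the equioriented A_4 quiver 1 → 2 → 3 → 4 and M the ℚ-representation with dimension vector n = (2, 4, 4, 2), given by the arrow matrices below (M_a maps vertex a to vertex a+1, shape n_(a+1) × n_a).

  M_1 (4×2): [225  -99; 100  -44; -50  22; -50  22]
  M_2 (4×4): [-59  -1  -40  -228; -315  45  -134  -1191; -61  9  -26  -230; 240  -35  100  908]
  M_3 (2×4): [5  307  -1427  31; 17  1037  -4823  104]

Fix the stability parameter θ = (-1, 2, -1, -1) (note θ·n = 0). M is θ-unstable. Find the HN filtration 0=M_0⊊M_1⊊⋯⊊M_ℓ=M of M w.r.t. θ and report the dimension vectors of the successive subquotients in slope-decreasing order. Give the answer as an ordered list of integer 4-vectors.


Via rank(M_{q-1}∘⋯∘M_p): M ≅ I[1,1], I[1,4], I[2,3]^2, I[2,4].
μ_θ-semistable layers: μ^(1)=1/2; μ^(2)=0; μ^(3)=-1

((0, 2, 2, 0); (0, 2, 2, 2); (2, 0, 0, 0))


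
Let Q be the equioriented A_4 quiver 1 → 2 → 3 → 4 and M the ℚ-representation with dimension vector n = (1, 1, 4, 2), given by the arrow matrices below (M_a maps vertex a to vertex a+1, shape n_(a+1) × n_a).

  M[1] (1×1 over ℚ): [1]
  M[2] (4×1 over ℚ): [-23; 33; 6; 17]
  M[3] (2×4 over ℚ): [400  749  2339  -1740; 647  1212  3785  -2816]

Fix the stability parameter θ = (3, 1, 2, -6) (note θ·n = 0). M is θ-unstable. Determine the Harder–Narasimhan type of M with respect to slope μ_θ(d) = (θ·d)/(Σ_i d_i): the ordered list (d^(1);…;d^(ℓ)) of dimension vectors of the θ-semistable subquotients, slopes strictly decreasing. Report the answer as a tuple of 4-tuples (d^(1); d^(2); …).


Barcode: M ≅ I[1,4], I[3,3]^2, I[3,4]. HN layers by μ_θ (3 steps, strictly decreasing):
  μ^(1)=2; μ^(2)=0; μ^(3)=-2

((0, 0, 2, 0); (1, 1, 1, 1); (0, 0, 1, 1))


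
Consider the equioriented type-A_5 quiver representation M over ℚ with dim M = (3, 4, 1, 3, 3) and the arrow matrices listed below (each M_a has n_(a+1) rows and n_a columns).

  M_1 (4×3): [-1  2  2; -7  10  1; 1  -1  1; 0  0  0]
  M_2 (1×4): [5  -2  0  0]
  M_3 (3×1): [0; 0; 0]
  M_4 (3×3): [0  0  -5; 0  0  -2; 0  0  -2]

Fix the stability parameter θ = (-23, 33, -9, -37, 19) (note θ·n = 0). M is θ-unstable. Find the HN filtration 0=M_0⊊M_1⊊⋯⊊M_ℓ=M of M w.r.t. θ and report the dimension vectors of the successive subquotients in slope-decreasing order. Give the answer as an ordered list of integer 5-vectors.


Via rank(M_{q-1}∘⋯∘M_p): M ≅ I[1,2]^2, I[1,3], I[2,2], I[4,4]^2, I[4,5], I[5,5]^2.
μ_θ-semistable layers: μ^(1)=33; μ^(2)=19; μ^(3)=12; μ^(4)=-23; μ^(5)=-37

((0, 3, 0, 0, 0); (0, 0, 0, 0, 3); (0, 1, 1, 0, 0); (3, 0, 0, 0, 0); (0, 0, 0, 3, 0))


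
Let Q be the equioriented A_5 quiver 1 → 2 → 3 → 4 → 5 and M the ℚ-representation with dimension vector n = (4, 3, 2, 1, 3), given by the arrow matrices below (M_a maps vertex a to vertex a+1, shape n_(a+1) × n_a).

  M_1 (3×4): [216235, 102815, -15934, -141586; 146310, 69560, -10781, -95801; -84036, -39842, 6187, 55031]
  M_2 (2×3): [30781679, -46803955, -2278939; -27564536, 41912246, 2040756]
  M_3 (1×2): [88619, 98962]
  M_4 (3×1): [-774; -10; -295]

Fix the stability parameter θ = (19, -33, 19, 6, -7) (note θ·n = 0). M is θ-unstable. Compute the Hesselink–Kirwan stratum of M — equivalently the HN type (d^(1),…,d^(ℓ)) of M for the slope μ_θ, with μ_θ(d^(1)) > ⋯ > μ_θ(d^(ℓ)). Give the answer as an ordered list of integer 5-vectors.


Barcode: M ≅ I[1,1], I[1,2], I[1,3], I[1,5], I[5,5]^2. HN layers by μ_θ (3 steps, strictly decreasing):
  μ^(1)=19; μ^(2)=6; μ^(3)=-7

((1, 0, 1, 0, 0); (0, 0, 1, 1, 1); (3, 3, 0, 0, 2))


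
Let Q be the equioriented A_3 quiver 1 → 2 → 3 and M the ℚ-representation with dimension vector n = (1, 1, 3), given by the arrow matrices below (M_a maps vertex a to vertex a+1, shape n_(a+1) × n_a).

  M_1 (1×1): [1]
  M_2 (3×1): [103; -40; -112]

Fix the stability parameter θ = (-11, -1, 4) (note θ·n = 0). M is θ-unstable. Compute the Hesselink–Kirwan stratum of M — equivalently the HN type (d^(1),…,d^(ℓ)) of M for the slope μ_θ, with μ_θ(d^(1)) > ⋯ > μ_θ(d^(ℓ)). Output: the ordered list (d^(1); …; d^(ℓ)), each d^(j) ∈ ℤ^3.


Barcode: M ≅ I[1,3], I[3,3]^2. HN layers by μ_θ (3 steps, strictly decreasing):
  μ^(1)=4; μ^(2)=-1; μ^(3)=-11

((0, 0, 3); (0, 1, 0); (1, 0, 0))


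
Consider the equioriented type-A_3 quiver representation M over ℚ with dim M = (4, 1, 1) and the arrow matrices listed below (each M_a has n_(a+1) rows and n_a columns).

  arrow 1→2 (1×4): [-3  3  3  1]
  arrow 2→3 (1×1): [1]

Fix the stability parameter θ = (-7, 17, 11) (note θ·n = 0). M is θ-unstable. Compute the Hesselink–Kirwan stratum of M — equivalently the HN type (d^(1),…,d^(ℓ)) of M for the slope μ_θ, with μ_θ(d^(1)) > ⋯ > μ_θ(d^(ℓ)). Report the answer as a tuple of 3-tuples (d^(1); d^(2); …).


Interval decomposition of M: I[1,1]^3, I[1,3].
HN type (ℓ=2): μ^(1)=14; μ^(2)=-7

((0, 1, 1); (4, 0, 0))
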